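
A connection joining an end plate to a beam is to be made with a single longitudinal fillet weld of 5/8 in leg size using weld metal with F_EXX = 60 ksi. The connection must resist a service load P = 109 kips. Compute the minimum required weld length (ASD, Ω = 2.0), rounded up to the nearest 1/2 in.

L = 14 in

Throat t_e = 0.707 × 0.625 = 0.4419 in.
r_n/Ω = (0.6 × 60 × 0.4419) / 2.0 = 7.954 kip/in.
L_req = P / (r_n/Ω) = 109 / 7.954 = 13.7 in total.
Round up → use L = 14 in.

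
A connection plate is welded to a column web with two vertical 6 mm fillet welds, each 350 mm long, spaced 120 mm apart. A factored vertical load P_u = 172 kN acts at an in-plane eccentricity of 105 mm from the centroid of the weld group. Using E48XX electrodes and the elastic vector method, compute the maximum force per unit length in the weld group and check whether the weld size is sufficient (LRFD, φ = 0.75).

f_max ≈ 485 N/mm; adequate

E48XX → F_EXX = 480 MPa.
Total weld length L_w = 700 mm. Treat welds as unit-width lines.
Polar moment about centroid: J = 2[d³/12 + d(b/2)²] = 2[350³/12 + 350×60²] = 9666000 mm³.
Direct shear f_v = P/L_w = 172×10³ / 700 = 245.7 N/mm (vertical).
Torsion M = P·e = 172×10³ × 105 = 18060000 N·mm.
Critical point at (x, y) = (60, 175) from centroid. f_tx = M·y/J = 327 N/mm; f_ty = M·x/J = 112.1 N/mm.
Resultant f_max = √[f_tx² + (f_v + f_ty)²] = √[327² + (245.7 + 112.1)²] = 484.7 N/mm.
Capacity per unit length: φr_n = 0.75 × 0.6 × 480 × (0.707 × 6) = 916.3 N/mm.
484.7 ≤ 916.3 → adequate.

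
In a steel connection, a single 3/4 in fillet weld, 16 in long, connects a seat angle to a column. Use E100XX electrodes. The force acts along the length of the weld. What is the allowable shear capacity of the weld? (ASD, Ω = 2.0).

R_n/Ω ≈ 255 kips

E100XX → F_EXX = 100 ksi.
Effective throat t_e = 0.707 × 0.75 = 0.5302 in.
Total length L = 16 in; A_we = 0.5302 × 16 = 8.484 in².
F_nw = 0.6 F_EXX = 0.6 × 100 = 60 ksi.
R_n = 60 × 8.484 = 509 kips; R_n/Ω = 509/2.0 = 254.5 kips.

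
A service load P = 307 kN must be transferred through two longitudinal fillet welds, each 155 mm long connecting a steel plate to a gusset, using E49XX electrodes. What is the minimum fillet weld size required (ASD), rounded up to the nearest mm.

E49XX → F_EXX = 490 MPa.
Total weld length L = 310 mm.
Required throat t_e = P × Ω / (0.6 F_EXX × L) = 307 × 2.0 / (0.6 × 490 × 310 × 10⁻³) = 6.737 mm.
Required leg w = t_e / 0.707 = 9.529 mm → use 10 mm.

w = 10 mm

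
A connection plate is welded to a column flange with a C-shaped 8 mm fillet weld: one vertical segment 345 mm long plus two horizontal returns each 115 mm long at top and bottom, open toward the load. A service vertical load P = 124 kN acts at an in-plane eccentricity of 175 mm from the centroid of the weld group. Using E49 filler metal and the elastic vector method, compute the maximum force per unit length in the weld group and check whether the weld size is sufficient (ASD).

E49XX → F_EXX = 490 MPa.
Total weld length L_w = 575 mm. Treat welds as unit-width lines.
Centroid: x̄ = 2×115×57.5 / 575 = 23 mm from the vertical weld.
Polar moment about centroid: J = I_x + I_y = [345³/12 + 2×115×172.5²] + [345×23² + 2(115³/12 + 115×34.5²)] = 10980000 mm³.
Direct shear f_v = P/L_w = 124×10³ / 575 = 215.7 N/mm (vertical).
Torsion M = P·e = 124×10³ × 175 = 21700000 N·mm.
Critical point at (x, y) = (92, 172.5) from centroid. f_tx = M·y/J = 341.1 N/mm; f_ty = M·x/J = 181.9 N/mm.
Resultant f_max = √[f_tx² + (f_v + f_ty)²] = √[341.1² + (215.7 + 181.9)²] = 523.8 N/mm.
Capacity per unit length: r_n/Ω = (1/2.0) × 0.6 × 490 × (0.707 × 8) = 831.4 N/mm.
523.8 ≤ 831.4 → adequate.

f_max ≈ 524 N/mm; adequate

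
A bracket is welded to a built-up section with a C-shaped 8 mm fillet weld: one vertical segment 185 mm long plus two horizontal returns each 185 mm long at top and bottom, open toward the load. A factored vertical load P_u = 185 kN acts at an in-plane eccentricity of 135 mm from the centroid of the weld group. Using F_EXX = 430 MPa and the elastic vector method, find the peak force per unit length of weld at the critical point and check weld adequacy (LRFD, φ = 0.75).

Total weld length L_w = 555 mm. Treat welds as unit-width lines.
Centroid: x̄ = 2×185×92.5 / 555 = 61.67 mm from the vertical weld.
Polar moment about centroid: J = I_x + I_y = [185³/12 + 2×185×92.5²] + [185×61.67² + 2(185³/12 + 185×30.83²)] = 5804000 mm³.
Direct shear f_v = P/L_w = 185×10³ / 555 = 333.3 N/mm (vertical).
Torsion M = P·e = 185×10³ × 135 = 24975000 N·mm.
Critical point at (x, y) = (123.3, 92.5) from centroid. f_tx = M·y/J = 398 N/mm; f_ty = M·x/J = 530.7 N/mm.
Resultant f_max = √[f_tx² + (f_v + f_ty)²] = √[398² + (333.3 + 530.7)²] = 951.3 N/mm.
Capacity per unit length: φr_n = 0.75 × 0.6 × 430 × (0.707 × 8) = 1094 N/mm.
951.3 ≤ 1094 → adequate.

f_max ≈ 951 N/mm; adequate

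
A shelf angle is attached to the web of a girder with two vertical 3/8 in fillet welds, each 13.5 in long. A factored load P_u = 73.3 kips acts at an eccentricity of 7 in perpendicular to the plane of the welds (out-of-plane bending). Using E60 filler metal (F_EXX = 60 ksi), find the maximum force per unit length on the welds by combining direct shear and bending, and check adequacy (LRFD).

f_max ≈ 8.87 kip/in; NOT adequate

L_w = 2 × 13.5 = 27 in; section modulus (unit throat) S = 2 × L²/6 = 60.75 in².
Direct shear f_v = P/L_w = 73.3/27 = 2.715 kip/in.
Moment M = P × e = 73.3 × 7 = 513.1 kip·in; bending f_b = M/S = 8.446 kip/in.
f_max = √(f_v² + f_b²) = √(2.715² + 8.446²) = 8.872 kip/in.
φr_n = 0.75 × 0.6 × 60 × (0.707 × 0.375) = 7.158 kip/in → NOT adequate.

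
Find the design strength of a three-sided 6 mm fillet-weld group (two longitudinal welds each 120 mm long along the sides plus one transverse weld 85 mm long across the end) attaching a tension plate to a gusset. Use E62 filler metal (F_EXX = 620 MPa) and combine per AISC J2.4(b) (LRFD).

φR_n ≈ 392 kN

t_e = 0.707 × 6 = 4.242 mm.
R_nwl = 0.6 × 620 × 4.242 × 240 × 10⁻³ = 378.7 kN (longitudinal, 2 welds).
R_nwt = 0.6 × 620 × 4.242 × 85 × 10⁻³ = 134.1 kN (transverse, base value).
(i) R_nwl + R_nwt = 512.9 kN; (ii) 0.85 R_nwl + 1.5 R_nwt = 523.1 kN.
R_n = max = 523.1 kN [governs: (ii)]; φR_n = 392.3 kN.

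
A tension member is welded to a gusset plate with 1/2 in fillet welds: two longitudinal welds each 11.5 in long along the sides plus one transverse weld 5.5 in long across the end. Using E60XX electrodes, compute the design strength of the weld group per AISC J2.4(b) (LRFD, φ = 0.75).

E60XX → F_EXX = 60 ksi.
t_e = 0.707 × 0.5 = 0.3535 in.
R_nwl = 0.6 × 60 × 0.3535 × 23 = 292.7 kip (longitudinal, 2 welds).
R_nwt = 0.6 × 60 × 0.3535 × 5.5 = 69.99 kip (transverse, base value).
(i) R_nwl + R_nwt = 362.7 kip; (ii) 0.85 R_nwl + 1.5 R_nwt = 353.8 kip.
R_n = max = 362.7 kip [governs: (i)]; φR_n = 272 kip.

φR_n ≈ 272 kip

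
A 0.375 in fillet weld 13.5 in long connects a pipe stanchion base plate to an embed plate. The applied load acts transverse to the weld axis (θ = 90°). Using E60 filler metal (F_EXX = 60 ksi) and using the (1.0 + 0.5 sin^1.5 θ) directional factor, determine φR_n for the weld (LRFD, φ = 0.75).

φR_n ≈ 145 kips

t_e = 0.707 × 0.375 = 0.2651 in; A_we = 0.2651 × 13.5 = 3.579 in².
Directional factor: 1.0 + 0.5 sin^1.5(90°) = 1.5.
F_nw = 0.6 × 60 × 1.5 = 54 ksi.
φR_n = 0.75 × 54 × 3.579 = 145 kips.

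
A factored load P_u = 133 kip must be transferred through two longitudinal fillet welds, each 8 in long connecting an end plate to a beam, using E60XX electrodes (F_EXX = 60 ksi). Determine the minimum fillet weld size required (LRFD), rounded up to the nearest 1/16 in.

w = 7/16 in

Total weld length L = 16 in.
Required throat t_e = P_u / (φ × 0.6 F_EXX × L) = 133 / (0.75 × 0.6 × 60 × 16) = 0.3079 in.
Required leg w = t_e / 0.707 = 0.4355 in → use 7/16 in.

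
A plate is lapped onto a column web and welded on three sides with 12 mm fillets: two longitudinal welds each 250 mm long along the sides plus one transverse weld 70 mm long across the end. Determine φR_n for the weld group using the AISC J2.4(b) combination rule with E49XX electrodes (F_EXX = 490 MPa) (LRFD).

t_e = 0.707 × 12 = 8.484 mm.
R_nwl = 0.6 × 490 × 8.484 × 500 × 10⁻³ = 1247 kN (longitudinal, 2 welds).
R_nwt = 0.6 × 490 × 8.484 × 70 × 10⁻³ = 174.6 kN (transverse, base value).
(i) R_nwl + R_nwt = 1422 kN; (ii) 0.85 R_nwl + 1.5 R_nwt = 1322 kN.
R_n = max = 1422 kN [governs: (i)]; φR_n = 1066 kN.

φR_n ≈ 1070 kN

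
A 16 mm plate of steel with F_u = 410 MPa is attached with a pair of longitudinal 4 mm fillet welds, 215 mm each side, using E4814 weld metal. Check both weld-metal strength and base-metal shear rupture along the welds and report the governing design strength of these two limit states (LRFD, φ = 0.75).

φR_n ≈ 263 kN (weld metal governs)

E48XX → F_EXX = 480 MPa.
t_e = 0.707 × 4 = 2.828 mm; L = 430 mm.
Weld metal: φR_n = 0.75 × 0.6 × 480 × 2.828 × 430 × 10⁻³ = 262.7 kN.
Base metal (shear rupture): φR_n = 0.75 × 0.6 × 410 × 16 × 430 × 10⁻³ = 1269 kN.
Governing: weld metal.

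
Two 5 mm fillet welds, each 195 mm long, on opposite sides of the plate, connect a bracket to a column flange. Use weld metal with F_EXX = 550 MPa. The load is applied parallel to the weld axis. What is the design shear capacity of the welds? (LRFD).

φR_n ≈ 341 kN

Effective throat t_e = 0.707 × 5 = 3.535 mm.
Total length L = 390 mm; A_we = 3.535 × 390 = 1379 mm².
F_nw = 0.6 F_EXX = 0.6 × 550 = 330 MPa.
φR_n = 0.75 × 330 × 1379 × 10⁻³ = 341.2 kN.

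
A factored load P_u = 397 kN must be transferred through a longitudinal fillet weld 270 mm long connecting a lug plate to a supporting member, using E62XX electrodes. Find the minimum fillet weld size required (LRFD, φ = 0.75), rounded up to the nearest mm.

E62XX → F_EXX = 620 MPa.
Total weld length L = 270 mm.
Required throat t_e = P_u / (φ × 0.6 F_EXX × L) = 397 / (0.75 × 0.6 × 620 × 270 × 10⁻³) = 5.27 mm.
Required leg w = t_e / 0.707 = 7.454 mm → use 8 mm.

w = 8 mm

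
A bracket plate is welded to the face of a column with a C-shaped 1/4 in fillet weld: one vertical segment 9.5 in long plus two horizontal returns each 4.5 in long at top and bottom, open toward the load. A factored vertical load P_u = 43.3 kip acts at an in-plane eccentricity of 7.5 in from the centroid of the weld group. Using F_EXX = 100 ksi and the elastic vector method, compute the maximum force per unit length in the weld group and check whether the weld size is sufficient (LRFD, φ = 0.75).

f_max ≈ 7.67 kip/in; adequate

Total weld length L_w = 18.5 in. Treat welds as unit-width lines.
Centroid: x̄ = 2×4.5×2.25 / 18.5 = 1.095 in from the vertical weld.
Polar moment about centroid: J = I_x + I_y = [9.5³/12 + 2×4.5×4.75²] + [9.5×1.095² + 2(4.5³/12 + 4.5×1.155²)] = 313.1 in³.
Direct shear f_v = P/L_w = 43.3 / 18.5 = 2.341 kip/in (vertical).
Torsion M = P·e = 43.3 × 7.5 = 324.75 kip·in.
Critical point at (x, y) = (3.405, 4.75) from centroid. f_tx = M·y/J = 4.927 kip/in; f_ty = M·x/J = 3.532 kip/in.
Resultant f_max = √[f_tx² + (f_v + f_ty)²] = √[4.927² + (2.341 + 3.532)²] = 7.666 kip/in.
Capacity per unit length: φr_n = 0.75 × 0.6 × 100 × (0.707 × 0.25) = 7.954 kip/in.
7.666 ≤ 7.954 → adequate.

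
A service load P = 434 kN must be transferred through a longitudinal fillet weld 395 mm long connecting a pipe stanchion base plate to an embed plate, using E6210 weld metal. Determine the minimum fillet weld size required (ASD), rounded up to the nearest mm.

E62XX → F_EXX = 620 MPa.
Total weld length L = 395 mm.
Required throat t_e = P × Ω / (0.6 F_EXX × L) = 434 × 2.0 / (0.6 × 620 × 395 × 10⁻³) = 5.907 mm.
Required leg w = t_e / 0.707 = 8.355 mm → use 9 mm.

w = 9 mm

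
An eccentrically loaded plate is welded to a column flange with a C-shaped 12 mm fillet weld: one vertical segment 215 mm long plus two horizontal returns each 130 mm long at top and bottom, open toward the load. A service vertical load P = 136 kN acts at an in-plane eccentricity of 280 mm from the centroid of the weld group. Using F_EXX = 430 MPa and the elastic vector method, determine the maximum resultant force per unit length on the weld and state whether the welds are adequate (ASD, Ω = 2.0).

Total weld length L_w = 475 mm. Treat welds as unit-width lines.
Centroid: x̄ = 2×130×65 / 475 = 35.58 mm from the vertical weld.
Polar moment about centroid: J = I_x + I_y = [215³/12 + 2×130×107.5²] + [215×35.58² + 2(130³/12 + 130×29.42²)] = 4696000 mm³.
Direct shear f_v = P/L_w = 136×10³ / 475 = 286.3 N/mm (vertical).
Torsion M = P·e = 136×10³ × 280 = 38080000 N·mm.
Critical point at (x, y) = (94.42, 107.5) from centroid. f_tx = M·y/J = 871.7 N/mm; f_ty = M·x/J = 765.6 N/mm.
Resultant f_max = √[f_tx² + (f_v + f_ty)²] = √[871.7² + (286.3 + 765.6)²] = 1366 N/mm.
Capacity per unit length: r_n/Ω = (1/2.0) × 0.6 × 430 × (0.707 × 12) = 1094 N/mm.
1366 > 1094 → NOT adequate.

f_max ≈ 1370 N/mm; NOT adequate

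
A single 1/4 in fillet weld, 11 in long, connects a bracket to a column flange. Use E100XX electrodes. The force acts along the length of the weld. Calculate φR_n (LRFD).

E100XX → F_EXX = 100 ksi.
Effective throat t_e = 0.707 × 0.25 = 0.1767 in.
Total length L = 11 in; A_we = 0.1767 × 11 = 1.944 in².
F_nw = 0.6 F_EXX = 0.6 × 100 = 60 ksi.
φR_n = 0.75 × 60 × 1.944 = 87.49 kip.

φR_n ≈ 87.5 kip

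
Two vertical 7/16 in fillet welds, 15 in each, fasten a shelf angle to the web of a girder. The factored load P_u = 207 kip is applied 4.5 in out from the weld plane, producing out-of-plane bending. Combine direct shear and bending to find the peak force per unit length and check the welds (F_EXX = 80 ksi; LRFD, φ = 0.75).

f_max ≈ 14.2 kip/in; NOT adequate

L_w = 2 × 15 = 30 in; section modulus (unit throat) S = 2 × L²/6 = 75 in².
Direct shear f_v = P/L_w = 207/30 = 6.9 kip/in.
Moment M = P × e = 207 × 4.5 = 931.5 kip·in; bending f_b = M/S = 12.42 kip/in.
f_max = √(f_v² + f_b²) = √(6.9² + 12.42²) = 14.21 kip/in.
φr_n = 0.75 × 0.6 × 80 × (0.707 × 0.4375) = 11.14 kip/in → NOT adequate.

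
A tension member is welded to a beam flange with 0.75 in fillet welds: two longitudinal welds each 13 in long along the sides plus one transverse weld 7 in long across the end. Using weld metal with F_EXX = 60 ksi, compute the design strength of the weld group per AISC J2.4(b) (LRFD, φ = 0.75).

φR_n ≈ 472 kip

t_e = 0.707 × 0.75 = 0.5302 in.
R_nwl = 0.6 × 60 × 0.5302 × 26 = 496.3 kip (longitudinal, 2 welds).
R_nwt = 0.6 × 60 × 0.5302 × 7 = 133.6 kip (transverse, base value).
(i) R_nwl + R_nwt = 629.9 kip; (ii) 0.85 R_nwl + 1.5 R_nwt = 622.3 kip.
R_n = max = 629.9 kip [governs: (i)]; φR_n = 472.5 kip.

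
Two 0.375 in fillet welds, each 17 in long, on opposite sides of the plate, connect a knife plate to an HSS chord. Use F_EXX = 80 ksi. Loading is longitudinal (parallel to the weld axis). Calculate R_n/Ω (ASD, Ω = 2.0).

Effective throat t_e = 0.707 × 0.375 = 0.2651 in.
Total length L = 34 in; A_we = 0.2651 × 34 = 9.014 in².
F_nw = 0.6 F_EXX = 0.6 × 80 = 48 ksi.
R_n = 48 × 9.014 = 432.7 kips; R_n/Ω = 432.7/2.0 = 216.3 kips.

R_n/Ω ≈ 216 kips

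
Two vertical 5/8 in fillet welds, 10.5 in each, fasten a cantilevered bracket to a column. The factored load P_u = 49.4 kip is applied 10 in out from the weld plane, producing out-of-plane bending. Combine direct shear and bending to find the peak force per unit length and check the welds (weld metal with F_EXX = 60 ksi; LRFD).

f_max ≈ 13.6 kip/in; NOT adequate

L_w = 2 × 10.5 = 21 in; section modulus (unit throat) S = 2 × L²/6 = 36.75 in².
Direct shear f_v = P/L_w = 49.4/21 = 2.352 kip/in.
Moment M = P × e = 49.4 × 10 = 494 kip·in; bending f_b = M/S = 13.44 kip/in.
f_max = √(f_v² + f_b²) = √(2.352² + 13.44²) = 13.65 kip/in.
φr_n = 0.75 × 0.6 × 60 × (0.707 × 0.625) = 11.93 kip/in → NOT adequate.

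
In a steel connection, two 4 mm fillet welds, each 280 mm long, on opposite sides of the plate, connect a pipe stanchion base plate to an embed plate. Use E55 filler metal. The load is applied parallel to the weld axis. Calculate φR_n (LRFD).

φR_n ≈ 392 kN

E55XX → F_EXX = 550 MPa.
Effective throat t_e = 0.707 × 4 = 2.828 mm.
Total length L = 560 mm; A_we = 2.828 × 560 = 1584 mm².
F_nw = 0.6 F_EXX = 0.6 × 550 = 330 MPa.
φR_n = 0.75 × 330 × 1584 × 10⁻³ = 392 kN.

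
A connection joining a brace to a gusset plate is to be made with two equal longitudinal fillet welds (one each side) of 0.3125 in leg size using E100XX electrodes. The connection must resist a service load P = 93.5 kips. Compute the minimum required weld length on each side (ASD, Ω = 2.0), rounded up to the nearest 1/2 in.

L = 7.5 in on each side

E100XX → F_EXX = 100 ksi.
Throat t_e = 0.707 × 0.3125 = 0.2209 in.
r_n/Ω = (0.6 × 100 × 0.2209) / 2.0 = 6.628 kip/in.
L_req = P / (r_n/Ω) = 93.5 / 6.628 = 14.11 in total.
Per side: 14.11 / 2 = 7.053 in.
Round up → use L = 7.5 in on each side.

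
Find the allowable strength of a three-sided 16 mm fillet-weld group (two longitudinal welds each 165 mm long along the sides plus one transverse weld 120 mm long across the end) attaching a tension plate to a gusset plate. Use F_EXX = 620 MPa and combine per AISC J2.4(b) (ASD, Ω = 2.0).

R_n/Ω ≈ 969 kN

t_e = 0.707 × 16 = 11.31 mm.
R_nwl = 0.6 × 620 × 11.31 × 330 × 10⁻³ = 1389 kN (longitudinal, 2 welds).
R_nwt = 0.6 × 620 × 11.31 × 120 × 10⁻³ = 505 kN (transverse, base value).
(i) R_nwl + R_nwt = 1894 kN; (ii) 0.85 R_nwl + 1.5 R_nwt = 1938 kN.
R_n = max = 1938 kN [governs: (ii)]; R_n/Ω = 968.9 kN.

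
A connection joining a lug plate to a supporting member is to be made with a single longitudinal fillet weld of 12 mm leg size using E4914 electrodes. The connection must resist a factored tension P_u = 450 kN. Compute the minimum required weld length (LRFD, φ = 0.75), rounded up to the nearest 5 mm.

L = 245 mm

E49XX → F_EXX = 490 MPa.
Throat t_e = 0.707 × 12 = 8.484 mm.
φr_n = 0.75 × 0.6 × 490 × 8.484 × 10⁻³ = 1.871 kN/mm.
L_req = P_u / φr_n = 450 / 1.871 = 240.5 mm total.
Round up → use L = 245 mm.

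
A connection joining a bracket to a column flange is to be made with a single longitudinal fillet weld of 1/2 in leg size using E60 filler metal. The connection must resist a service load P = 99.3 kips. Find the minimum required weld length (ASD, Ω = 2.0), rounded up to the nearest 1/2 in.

E60XX → F_EXX = 60 ksi.
Throat t_e = 0.707 × 0.5 = 0.3535 in.
r_n/Ω = (0.6 × 60 × 0.3535) / 2.0 = 6.363 kip/in.
L_req = P / (r_n/Ω) = 99.3 / 6.363 = 15.61 in total.
Round up → use L = 16 in.

L = 16 in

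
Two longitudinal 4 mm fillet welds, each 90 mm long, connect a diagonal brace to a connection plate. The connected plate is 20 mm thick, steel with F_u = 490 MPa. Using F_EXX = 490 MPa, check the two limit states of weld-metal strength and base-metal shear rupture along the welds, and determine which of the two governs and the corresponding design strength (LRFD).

t_e = 0.707 × 4 = 2.828 mm; L = 180 mm.
Weld metal: φR_n = 0.75 × 0.6 × 490 × 2.828 × 180 × 10⁻³ = 112.2 kN.
Base metal (shear rupture): φR_n = 0.75 × 0.6 × 490 × 20 × 180 × 10⁻³ = 793.8 kN.
Governing: weld metal.

φR_n ≈ 112 kN (weld metal governs)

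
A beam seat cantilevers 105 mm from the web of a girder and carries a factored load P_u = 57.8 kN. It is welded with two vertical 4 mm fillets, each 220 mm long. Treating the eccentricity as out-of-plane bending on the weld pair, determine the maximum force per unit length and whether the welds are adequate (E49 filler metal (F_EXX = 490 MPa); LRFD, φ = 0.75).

f_max ≈ 398 N/mm; adequate

L_w = 2 × 220 = 440 mm; section modulus (unit throat) S = 2 × L²/6 = 16130 mm².
Direct shear f_v = P/L_w = 57.8×10³/440 = 131.4 N/mm.
Moment M = P × e = 57.8×10³ × 105 = 6069000 N·mm; bending f_b = M/S = 376.2 N/mm.
f_max = √(f_v² + f_b²) = √(131.4² + 376.2²) = 398.5 N/mm.
φr_n = 0.75 × 0.6 × 490 × (0.707 × 4) = 623.6 N/mm → adequate.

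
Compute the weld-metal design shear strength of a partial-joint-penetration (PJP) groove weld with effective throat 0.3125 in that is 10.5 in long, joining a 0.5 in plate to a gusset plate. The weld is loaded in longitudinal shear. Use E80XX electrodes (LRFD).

φR_n ≈ 118 kip

E80XX → F_EXX = 80 ksi.
Effective throat (given) t_e = 0.3125 in.
A_we = 0.3125 × 10.5 = 3.281 in².
F_nw = 0.6 F_EXX = 48 ksi.
φR_n = 0.75 × 48 × 3.281 = 118.1 kip.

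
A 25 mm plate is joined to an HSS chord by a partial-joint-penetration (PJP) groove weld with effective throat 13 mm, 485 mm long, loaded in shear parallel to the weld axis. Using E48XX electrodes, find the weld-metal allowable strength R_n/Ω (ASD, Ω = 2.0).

E48XX → F_EXX = 480 MPa.
Effective throat (given) t_e = 13 mm.
A_we = 13 × 485 = 6305 mm².
F_nw = 0.6 F_EXX = 288 MPa.
R_n/Ω = (288 × 6305) / 2.0 × 10⁻³ = 907.9 kN.

R_n/Ω ≈ 908 kN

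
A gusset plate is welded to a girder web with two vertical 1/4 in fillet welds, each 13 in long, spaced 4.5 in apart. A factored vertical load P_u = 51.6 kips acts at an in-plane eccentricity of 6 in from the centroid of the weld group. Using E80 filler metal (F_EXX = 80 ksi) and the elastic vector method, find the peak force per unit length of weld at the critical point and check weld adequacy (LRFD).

f_max ≈ 5.27 kip/in; adequate

Total weld length L_w = 26 in. Treat welds as unit-width lines.
Polar moment about centroid: J = 2[d³/12 + d(b/2)²] = 2[13³/12 + 13×2.25²] = 497.8 in³.
Direct shear f_v = P/L_w = 51.6 / 26 = 1.985 kip/in (vertical).
Torsion M = P·e = 51.6 × 6 = 309.6 kip·in.
Critical point at (x, y) = (2.25, 6.5) from centroid. f_tx = M·y/J = 4.043 kip/in; f_ty = M·x/J = 1.399 kip/in.
Resultant f_max = √[f_tx² + (f_v + f_ty)²] = √[4.043² + (1.985 + 1.399)²] = 5.272 kip/in.
Capacity per unit length: φr_n = 0.75 × 0.6 × 80 × (0.707 × 0.25) = 6.363 kip/in.
5.272 ≤ 6.363 → adequate.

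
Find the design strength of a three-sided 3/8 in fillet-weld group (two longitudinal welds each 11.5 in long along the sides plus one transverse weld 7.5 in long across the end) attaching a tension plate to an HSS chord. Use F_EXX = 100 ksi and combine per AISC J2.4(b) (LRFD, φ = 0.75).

t_e = 0.707 × 0.375 = 0.2651 in.
R_nwl = 0.6 × 100 × 0.2651 × 23 = 365.9 kip (longitudinal, 2 welds).
R_nwt = 0.6 × 100 × 0.2651 × 7.5 = 119.3 kip (transverse, base value).
(i) R_nwl + R_nwt = 485.2 kip; (ii) 0.85 R_nwl + 1.5 R_nwt = 490 kip.
R_n = max = 490 kip [governs: (ii)]; φR_n = 367.5 kip.

φR_n ≈ 367 kip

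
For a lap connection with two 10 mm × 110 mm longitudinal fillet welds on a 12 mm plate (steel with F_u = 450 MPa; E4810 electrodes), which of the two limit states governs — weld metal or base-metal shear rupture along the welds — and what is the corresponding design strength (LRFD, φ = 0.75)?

E48XX → F_EXX = 480 MPa.
t_e = 0.707 × 10 = 7.07 mm; L = 220 mm.
Weld metal: φR_n = 0.75 × 0.6 × 480 × 7.07 × 220 × 10⁻³ = 336 kN.
Base metal (shear rupture): φR_n = 0.75 × 0.6 × 450 × 12 × 220 × 10⁻³ = 534.6 kN.
Governing: weld metal.

φR_n ≈ 336 kN (weld metal governs)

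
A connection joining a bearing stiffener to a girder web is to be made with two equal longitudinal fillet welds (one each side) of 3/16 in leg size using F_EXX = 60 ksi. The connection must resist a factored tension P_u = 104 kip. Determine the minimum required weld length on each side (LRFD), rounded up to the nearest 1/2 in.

Throat t_e = 0.707 × 0.1875 = 0.1326 in.
φr_n = 0.75 × 0.6 × 60 × 0.1326 = 3.579 kip/in.
L_req = P_u / φr_n = 104 / 3.579 = 29.06 in total.
Per side: 29.06 / 2 = 14.53 in.
Round up → use L = 15 in on each side.

L = 15 in on each side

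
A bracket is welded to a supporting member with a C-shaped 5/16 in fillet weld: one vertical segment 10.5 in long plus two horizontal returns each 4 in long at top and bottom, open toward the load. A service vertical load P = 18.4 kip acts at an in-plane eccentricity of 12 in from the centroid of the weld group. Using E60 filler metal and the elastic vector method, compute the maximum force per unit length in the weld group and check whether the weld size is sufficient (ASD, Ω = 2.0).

E60XX → F_EXX = 60 ksi.
Total weld length L_w = 18.5 in. Treat welds as unit-width lines.
Centroid: x̄ = 2×4×2 / 18.5 = 0.8649 in from the vertical weld.
Polar moment about centroid: J = I_x + I_y = [10.5³/12 + 2×4×5.25²] + [10.5×0.8649² + 2(4³/12 + 4×1.135²)] = 345.8 in³.
Direct shear f_v = P/L_w = 18.4 / 18.5 = 0.9946 kip/in (vertical).
Torsion M = P·e = 18.4 × 12 = 220.8 kip·in.
Critical point at (x, y) = (3.135, 5.25) from centroid. f_tx = M·y/J = 3.352 kip/in; f_ty = M·x/J = 2.002 kip/in.
Resultant f_max = √[f_tx² + (f_v + f_ty)²] = √[3.352² + (0.9946 + 2.002)²] = 4.496 kip/in.
Capacity per unit length: r_n/Ω = (1/2.0) × 0.6 × 60 × (0.707 × 0.3125) = 3.977 kip/in.
4.496 > 3.977 → NOT adequate.

f_max ≈ 4.5 kip/in; NOT adequate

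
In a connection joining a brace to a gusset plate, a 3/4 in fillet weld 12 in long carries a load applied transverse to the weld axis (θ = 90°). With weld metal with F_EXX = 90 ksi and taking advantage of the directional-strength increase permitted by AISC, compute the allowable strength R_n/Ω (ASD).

R_n/Ω ≈ 258 kip

t_e = 0.707 × 0.75 = 0.5302 in; A_we = 0.5302 × 12 = 6.363 in².
Directional factor: 1.0 + 0.5 sin^1.5(90°) = 1.5.
F_nw = 0.6 × 90 × 1.5 = 81 ksi.
R_n/Ω = (81 × 6.363) / 2.0 = 257.7 kip.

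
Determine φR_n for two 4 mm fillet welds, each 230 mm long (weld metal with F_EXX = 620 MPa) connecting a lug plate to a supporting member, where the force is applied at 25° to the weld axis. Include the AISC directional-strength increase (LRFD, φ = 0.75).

t_e = 0.707 × 4 = 2.828 mm; A_we = 2.828 × 460 = 1301 mm².
Directional factor: 1.0 + 0.5 sin^1.5(25°) = 1.137.
F_nw = 0.6 × 620 × 1.137 = 423.1 MPa.
φR_n = 0.75 × 423.1 × 1301 × 10⁻³ = 412.8 kN.

φR_n ≈ 413 kN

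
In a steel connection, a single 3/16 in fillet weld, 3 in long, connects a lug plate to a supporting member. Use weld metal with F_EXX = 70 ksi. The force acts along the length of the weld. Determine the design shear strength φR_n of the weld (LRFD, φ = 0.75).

Effective throat t_e = 0.707 × 0.1875 = 0.1326 in.
Total length L = 3 in; A_we = 0.1326 × 3 = 0.3977 in².
F_nw = 0.6 F_EXX = 0.6 × 70 = 42 ksi.
φR_n = 0.75 × 42 × 0.3977 = 12.53 kip.

φR_n ≈ 12.5 kip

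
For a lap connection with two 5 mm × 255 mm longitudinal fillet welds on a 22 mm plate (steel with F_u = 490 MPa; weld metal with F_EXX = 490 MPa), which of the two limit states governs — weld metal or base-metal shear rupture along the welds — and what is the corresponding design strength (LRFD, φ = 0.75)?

t_e = 0.707 × 5 = 3.535 mm; L = 510 mm.
Weld metal: φR_n = 0.75 × 0.6 × 490 × 3.535 × 510 × 10⁻³ = 397.5 kN.
Base metal (shear rupture): φR_n = 0.75 × 0.6 × 490 × 22 × 510 × 10⁻³ = 2474 kN.
Governing: weld metal.

φR_n ≈ 398 kN (weld metal governs)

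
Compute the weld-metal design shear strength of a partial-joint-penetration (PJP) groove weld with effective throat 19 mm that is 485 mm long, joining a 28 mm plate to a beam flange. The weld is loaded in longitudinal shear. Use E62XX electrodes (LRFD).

φR_n ≈ 2570 kN

E62XX → F_EXX = 620 MPa.
Effective throat (given) t_e = 19 mm.
A_we = 19 × 485 = 9215 mm².
F_nw = 0.6 F_EXX = 372 MPa.
φR_n = 0.75 × 372 × 9215 × 10⁻³ = 2571 kN.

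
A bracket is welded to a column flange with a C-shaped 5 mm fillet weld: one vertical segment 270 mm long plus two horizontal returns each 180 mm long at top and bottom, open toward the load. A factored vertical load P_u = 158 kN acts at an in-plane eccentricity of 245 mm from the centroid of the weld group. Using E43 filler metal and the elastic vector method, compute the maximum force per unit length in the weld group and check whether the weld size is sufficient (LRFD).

f_max ≈ 884 N/mm; NOT adequate

E43XX → F_EXX = 430 MPa.
Total weld length L_w = 630 mm. Treat welds as unit-width lines.
Centroid: x̄ = 2×180×90 / 630 = 51.43 mm from the vertical weld.
Polar moment about centroid: J = I_x + I_y = [270³/12 + 2×180×135²] + [270×51.43² + 2(180³/12 + 180×38.57²)] = 10420000 mm³.
Direct shear f_v = P/L_w = 158×10³ / 630 = 250.8 N/mm (vertical).
Torsion M = P·e = 158×10³ × 245 = 38710000 N·mm.
Critical point at (x, y) = (128.6, 135) from centroid. f_tx = M·y/J = 501.4 N/mm; f_ty = M·x/J = 477.5 N/mm.
Resultant f_max = √[f_tx² + (f_v + f_ty)²] = √[501.4² + (250.8 + 477.5)²] = 884.2 N/mm.
Capacity per unit length: φr_n = 0.75 × 0.6 × 430 × (0.707 × 5) = 684 N/mm.
884.2 > 684 → NOT adequate.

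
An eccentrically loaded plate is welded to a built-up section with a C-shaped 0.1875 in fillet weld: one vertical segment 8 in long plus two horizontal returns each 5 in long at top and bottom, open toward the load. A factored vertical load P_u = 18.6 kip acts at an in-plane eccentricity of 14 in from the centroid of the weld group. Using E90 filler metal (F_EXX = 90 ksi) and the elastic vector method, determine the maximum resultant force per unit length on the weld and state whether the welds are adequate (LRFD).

Total weld length L_w = 18 in. Treat welds as unit-width lines.
Centroid: x̄ = 2×5×2.5 / 18 = 1.389 in from the vertical weld.
Polar moment about centroid: J = I_x + I_y = [8³/12 + 2×5×4²] + [8×1.389² + 2(5³/12 + 5×1.111²)] = 251.3 in³.
Direct shear f_v = P/L_w = 18.6 / 18 = 1.033 kip/in (vertical).
Torsion M = P·e = 18.6 × 14 = 260.4 kip·in.
Critical point at (x, y) = (3.611, 4) from centroid. f_tx = M·y/J = 4.145 kip/in; f_ty = M·x/J = 3.742 kip/in.
Resultant f_max = √[f_tx² + (f_v + f_ty)²] = √[4.145² + (1.033 + 3.742)²] = 6.324 kip/in.
Capacity per unit length: φr_n = 0.75 × 0.6 × 90 × (0.707 × 0.1875) = 5.369 kip/in.
6.324 > 5.369 → NOT adequate.

f_max ≈ 6.32 kip/in; NOT adequate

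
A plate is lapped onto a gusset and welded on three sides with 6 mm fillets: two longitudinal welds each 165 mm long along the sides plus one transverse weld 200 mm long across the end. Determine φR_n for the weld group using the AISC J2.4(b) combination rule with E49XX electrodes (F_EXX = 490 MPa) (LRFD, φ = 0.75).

t_e = 0.707 × 6 = 4.242 mm.
R_nwl = 0.6 × 490 × 4.242 × 330 × 10⁻³ = 411.6 kN (longitudinal, 2 welds).
R_nwt = 0.6 × 490 × 4.242 × 200 × 10⁻³ = 249.4 kN (transverse, base value).
(i) R_nwl + R_nwt = 661 kN; (ii) 0.85 R_nwl + 1.5 R_nwt = 724 kN.
R_n = max = 724 kN [governs: (ii)]; φR_n = 543 kN.

φR_n ≈ 543 kN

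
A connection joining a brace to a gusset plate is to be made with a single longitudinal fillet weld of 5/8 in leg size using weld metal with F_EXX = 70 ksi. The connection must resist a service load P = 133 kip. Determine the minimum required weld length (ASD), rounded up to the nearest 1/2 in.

Throat t_e = 0.707 × 0.625 = 0.4419 in.
r_n/Ω = (0.6 × 70 × 0.4419) / 2.0 = 9.279 kip/in.
L_req = P / (r_n/Ω) = 133 / 9.279 = 14.33 in total.
Round up → use L = 14.5 in.

L = 14.5 in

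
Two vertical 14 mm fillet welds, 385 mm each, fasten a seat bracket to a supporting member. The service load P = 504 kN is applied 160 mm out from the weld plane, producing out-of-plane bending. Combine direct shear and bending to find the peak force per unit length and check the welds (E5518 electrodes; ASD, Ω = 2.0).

f_max ≈ 1760 N/mm; NOT adequate

E55XX → F_EXX = 550 MPa.
L_w = 2 × 385 = 770 mm; section modulus (unit throat) S = 2 × L²/6 = 49410 mm².
Direct shear f_v = P/L_w = 504×10³/770 = 654.5 N/mm.
Moment M = P × e = 504×10³ × 160 = 80640000 N·mm; bending f_b = M/S = 1632 N/mm.
f_max = √(f_v² + f_b²) = √(654.5² + 1632²) = 1758 N/mm.
r_n/Ω = (1/2.0) × 0.6 × 550 × (0.707 × 14) = 1633 N/mm → NOT adequate.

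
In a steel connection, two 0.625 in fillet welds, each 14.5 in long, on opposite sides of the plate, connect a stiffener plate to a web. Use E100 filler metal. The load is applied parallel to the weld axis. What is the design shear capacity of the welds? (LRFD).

E100XX → F_EXX = 100 ksi.
Effective throat t_e = 0.707 × 0.625 = 0.4419 in.
Total length L = 29 in; A_we = 0.4419 × 29 = 12.81 in².
F_nw = 0.6 F_EXX = 0.6 × 100 = 60 ksi.
φR_n = 0.75 × 60 × 12.81 = 576.6 kip.

φR_n ≈ 577 kip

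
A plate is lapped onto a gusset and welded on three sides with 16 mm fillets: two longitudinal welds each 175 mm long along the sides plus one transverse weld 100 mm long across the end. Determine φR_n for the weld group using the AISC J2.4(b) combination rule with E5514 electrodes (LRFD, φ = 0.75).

φR_n ≈ 1260 kN

E55XX → F_EXX = 550 MPa.
t_e = 0.707 × 16 = 11.31 mm.
R_nwl = 0.6 × 550 × 11.31 × 350 × 10⁻³ = 1307 kN (longitudinal, 2 welds).
R_nwt = 0.6 × 550 × 11.31 × 100 × 10⁻³ = 373.3 kN (transverse, base value).
(i) R_nwl + R_nwt = 1680 kN; (ii) 0.85 R_nwl + 1.5 R_nwt = 1670 kN.
R_n = max = 1680 kN [governs: (i)]; φR_n = 1260 kN.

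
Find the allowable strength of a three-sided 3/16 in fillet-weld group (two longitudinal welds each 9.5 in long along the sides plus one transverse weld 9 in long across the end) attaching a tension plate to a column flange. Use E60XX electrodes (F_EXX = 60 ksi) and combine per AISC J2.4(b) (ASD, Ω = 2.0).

R_n/Ω ≈ 70.7 kips

t_e = 0.707 × 0.1875 = 0.1326 in.
R_nwl = 0.6 × 60 × 0.1326 × 19 = 90.67 kips (longitudinal, 2 welds).
R_nwt = 0.6 × 60 × 0.1326 × 9 = 42.95 kips (transverse, base value).
(i) R_nwl + R_nwt = 133.6 kips; (ii) 0.85 R_nwl + 1.5 R_nwt = 141.5 kips.
R_n = max = 141.5 kips [governs: (ii)]; R_n/Ω = 70.75 kips.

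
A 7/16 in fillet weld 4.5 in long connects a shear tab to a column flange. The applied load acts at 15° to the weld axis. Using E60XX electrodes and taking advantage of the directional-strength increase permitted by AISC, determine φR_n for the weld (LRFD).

E60XX → F_EXX = 60 ksi.
t_e = 0.707 × 0.4375 = 0.3093 in; A_we = 0.3093 × 4.5 = 1.392 in².
Directional factor: 1.0 + 0.5 sin^1.5(15°) = 1.066.
F_nw = 0.6 × 60 × 1.066 = 38.37 ksi.
φR_n = 0.75 × 38.37 × 1.392 = 40.06 kip.

φR_n ≈ 40.1 kip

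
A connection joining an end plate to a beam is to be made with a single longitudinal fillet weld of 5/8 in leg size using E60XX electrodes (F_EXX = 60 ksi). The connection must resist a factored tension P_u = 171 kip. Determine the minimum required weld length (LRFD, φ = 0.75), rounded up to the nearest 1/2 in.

Throat t_e = 0.707 × 0.625 = 0.4419 in.
φr_n = 0.75 × 0.6 × 60 × 0.4419 = 11.93 kip/in.
L_req = P_u / φr_n = 171 / 11.93 = 14.33 in total.
Round up → use L = 14.5 in.

L = 14.5 in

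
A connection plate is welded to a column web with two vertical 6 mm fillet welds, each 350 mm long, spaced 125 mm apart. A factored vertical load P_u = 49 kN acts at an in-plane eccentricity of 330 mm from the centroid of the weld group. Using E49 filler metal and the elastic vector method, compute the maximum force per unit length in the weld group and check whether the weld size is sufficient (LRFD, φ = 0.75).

E49XX → F_EXX = 490 MPa.
Total weld length L_w = 700 mm. Treat welds as unit-width lines.
Polar moment about centroid: J = 2[d³/12 + d(b/2)²] = 2[350³/12 + 350×62.5²] = 9880000 mm³.
Direct shear f_v = P/L_w = 49×10³ / 700 = 70 N/mm (vertical).
Torsion M = P·e = 49×10³ × 330 = 16170000 N·mm.
Critical point at (x, y) = (62.5, 175) from centroid. f_tx = M·y/J = 286.4 N/mm; f_ty = M·x/J = 102.3 N/mm.
Resultant f_max = √[f_tx² + (f_v + f_ty)²] = √[286.4² + (70 + 102.3)²] = 334.2 N/mm.
Capacity per unit length: φr_n = 0.75 × 0.6 × 490 × (0.707 × 6) = 935.4 N/mm.
334.2 ≤ 935.4 → adequate.

f_max ≈ 334 N/mm; adequate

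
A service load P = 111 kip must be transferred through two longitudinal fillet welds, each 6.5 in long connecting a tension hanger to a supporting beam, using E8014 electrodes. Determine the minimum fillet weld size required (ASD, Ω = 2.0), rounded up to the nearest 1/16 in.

E80XX → F_EXX = 80 ksi.
Total weld length L = 13 in.
Required throat t_e = P × Ω / (0.6 F_EXX × L) = 111 × 2.0 / (0.6 × 80 × 13) = 0.3558 in.
Required leg w = t_e / 0.707 = 0.5032 in → use 9/16 in.

w = 9/16 in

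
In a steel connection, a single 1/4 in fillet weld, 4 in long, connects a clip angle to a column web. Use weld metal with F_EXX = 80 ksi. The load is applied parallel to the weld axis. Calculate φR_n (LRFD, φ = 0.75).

Effective throat t_e = 0.707 × 0.25 = 0.1767 in.
Total length L = 4 in; A_we = 0.1767 × 4 = 0.707 in².
F_nw = 0.6 F_EXX = 0.6 × 80 = 48 ksi.
φR_n = 0.75 × 48 × 0.707 = 25.45 kips.

φR_n ≈ 25.5 kips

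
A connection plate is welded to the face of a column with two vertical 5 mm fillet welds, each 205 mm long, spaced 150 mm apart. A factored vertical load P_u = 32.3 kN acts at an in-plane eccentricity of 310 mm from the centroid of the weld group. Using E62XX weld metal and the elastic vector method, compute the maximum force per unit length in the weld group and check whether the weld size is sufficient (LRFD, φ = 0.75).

f_max ≈ 392 N/mm; adequate

E62XX → F_EXX = 620 MPa.
Total weld length L_w = 410 mm. Treat welds as unit-width lines.
Polar moment about centroid: J = 2[d³/12 + d(b/2)²] = 2[205³/12 + 205×75²] = 3742000 mm³.
Direct shear f_v = P/L_w = 32.3×10³ / 410 = 78.78 N/mm (vertical).
Torsion M = P·e = 32.3×10³ × 310 = 10013000 N·mm.
Critical point at (x, y) = (75, 102.5) from centroid. f_tx = M·y/J = 274.3 N/mm; f_ty = M·x/J = 200.7 N/mm.
Resultant f_max = √[f_tx² + (f_v + f_ty)²] = √[274.3² + (78.78 + 200.7)²] = 391.6 N/mm.
Capacity per unit length: φr_n = 0.75 × 0.6 × 620 × (0.707 × 5) = 986.3 N/mm.
391.6 ≤ 986.3 → adequate.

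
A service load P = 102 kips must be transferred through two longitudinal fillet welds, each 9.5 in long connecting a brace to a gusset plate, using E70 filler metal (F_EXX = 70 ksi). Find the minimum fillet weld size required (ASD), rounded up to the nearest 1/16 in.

Total weld length L = 19 in.
Required throat t_e = P × Ω / (0.6 F_EXX × L) = 102 × 2.0 / (0.6 × 70 × 19) = 0.2556 in.
Required leg w = t_e / 0.707 = 0.3616 in → use 3/8 in.

w = 3/8 in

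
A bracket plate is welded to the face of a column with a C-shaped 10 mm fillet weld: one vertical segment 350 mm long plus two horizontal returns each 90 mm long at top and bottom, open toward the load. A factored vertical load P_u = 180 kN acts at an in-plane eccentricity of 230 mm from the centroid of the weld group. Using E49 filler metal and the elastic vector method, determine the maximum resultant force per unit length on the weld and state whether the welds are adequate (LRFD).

E49XX → F_EXX = 490 MPa.
Total weld length L_w = 530 mm. Treat welds as unit-width lines.
Centroid: x̄ = 2×90×45 / 530 = 15.28 mm from the vertical weld.
Polar moment about centroid: J = I_x + I_y = [350³/12 + 2×90×175²] + [350×15.28² + 2(90³/12 + 90×29.72²)] = 9448000 mm³.
Direct shear f_v = P/L_w = 180×10³ / 530 = 339.6 N/mm (vertical).
Torsion M = P·e = 180×10³ × 230 = 41400000 N·mm.
Critical point at (x, y) = (74.72, 175) from centroid. f_tx = M·y/J = 766.9 N/mm; f_ty = M·x/J = 327.4 N/mm.
Resultant f_max = √[f_tx² + (f_v + f_ty)²] = √[766.9² + (339.6 + 327.4)²] = 1016 N/mm.
Capacity per unit length: φr_n = 0.75 × 0.6 × 490 × (0.707 × 10) = 1559 N/mm.
1016 ≤ 1559 → adequate.

f_max ≈ 1020 N/mm; adequate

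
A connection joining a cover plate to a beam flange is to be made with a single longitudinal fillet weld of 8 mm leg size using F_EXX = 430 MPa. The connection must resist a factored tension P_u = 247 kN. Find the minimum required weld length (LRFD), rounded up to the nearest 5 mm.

Throat t_e = 0.707 × 8 = 5.656 mm.
φr_n = 0.75 × 0.6 × 430 × 5.656 × 10⁻³ = 1.094 kN/mm.
L_req = P_u / φr_n = 247 / 1.094 = 225.7 mm total.
Round up → use L = 230 mm.

L = 230 mm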